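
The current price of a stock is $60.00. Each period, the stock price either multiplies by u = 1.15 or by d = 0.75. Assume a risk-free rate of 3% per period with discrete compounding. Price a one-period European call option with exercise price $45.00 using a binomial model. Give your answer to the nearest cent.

$16.31

Risk-neutral probability p = (1 + 0.03 − 0.75)/(1.15 − 0.75) = 0.2800/0.4000 = 0.7000
Terminal stock prices: S_u = 69, S_d = 45
Terminal payoffs (S − K): max(24, 0) = 24, max(0, 0) = 0
Node 0 (S = 60): V_0 = 1/1.03·[0.7000·24.0000 + 0.3000·0.0000] = 16.3107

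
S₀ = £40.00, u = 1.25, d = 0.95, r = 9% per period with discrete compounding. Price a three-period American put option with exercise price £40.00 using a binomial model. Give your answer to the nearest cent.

Risk-neutral probability p = (1 + 0.09 − 0.95)/(1.25 − 0.95) = 0.1400/0.3000 = 0.4667
Terminal stock prices: S_uuu = 78.12, S_uud = 59.38, S_udd = 45.12, S_ddd = 34.29
Terminal payoffs (K − S): max(-38.12, 0) = 0, max(-19.38, 0) = 0, max(-5.125, 0) = 0, max(5.705, 0) = 5.705
Node uu (S = 62.5): continuation = 1/1.09·[0.4667·0.0000 + 0.5333·0.0000] = 0.0000; exercise value = 0.0000 ≤ continuation, so V_uu = 0.0000
Node ud (S = 47.5): continuation = 1/1.09·[0.4667·0.0000 + 0.5333·0.0000] = 0.0000; exercise value = 0.0000 ≤ continuation, so V_ud = 0.0000
Node dd (S = 36.1): continuation = 1/1.09·[0.4667·0.0000 + 0.5333·5.7050] = 2.7914; exercise value = 3.9000 > continuation, so V_dd = 3.9000 (exercise)
Node u (S = 50): continuation = 1/1.09·[0.4667·0.0000 + 0.5333·0.0000] = 0.0000; exercise value = 0.0000 ≤ continuation, so V_u = 0.0000
Node d (S = 38): continuation = 1/1.09·[0.4667·0.0000 + 0.5333·3.9000] = 1.9083; exercise value = 2.0000 > continuation, so V_d = 2.0000 (exercise)
Node 0 (S = 40): continuation = 1/1.09·[0.4667·0.0000 + 0.5333·2.0000] = 0.9786; exercise value = 0.0000 ≤ continuation, so V_0 = 0.9786

£0.98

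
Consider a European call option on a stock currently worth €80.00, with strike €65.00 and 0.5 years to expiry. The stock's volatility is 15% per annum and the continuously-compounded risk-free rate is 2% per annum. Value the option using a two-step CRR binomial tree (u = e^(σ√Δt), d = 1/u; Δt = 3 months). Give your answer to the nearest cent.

CRR parameters: u = e^(σ√Δt) = e^(0.15·√0.25) = 1.0779, d = 1/u = 0.9277
Per-period rate: rΔt = 0.02·0.25 = 0.005, so R = e^0.005 = 1.0050
Risk-neutral probability p = (e^0.005 − 0.9277)/(1.0779 − 0.9277) = 0.0773/0.1501 = 0.5146
Terminal stock prices: S_uu = 92.95, S_ud = 80, S_dd = 68.86
Terminal payoffs (S − K): max(27.95, 0) = 27.95, max(15, 0) = 15, max(3.857, 0) = 3.857
Node u (S = 86.23): V_u = e^(−0.005)·[0.5146·27.9467 + 0.4854·15.0000] = 21.5549
Node d (S = 74.22): V_d = e^(−0.005)·[0.5146·15.0000 + 0.4854·3.8566] = 9.5437
Node 0 (S = 80): V_0 = e^(−0.005)·[0.5146·21.5549 + 0.4854·9.5437] = 15.6468

€15.65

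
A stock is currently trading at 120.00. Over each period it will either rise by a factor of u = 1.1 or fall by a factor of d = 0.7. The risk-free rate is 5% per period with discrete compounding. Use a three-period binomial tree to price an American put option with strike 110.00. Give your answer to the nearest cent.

Risk-neutral probability p = (1 + 0.05 − 0.7)/(1.1 − 0.7) = 0.3500/0.4000 = 0.8750
Terminal stock prices: S_uuu = 159.7, S_uud = 101.6, S_udd = 64.68, S_ddd = 41.16
Terminal payoffs (K − S): max(-49.72, 0) = 0, max(8.36, 0) = 8.36, max(45.32, 0) = 45.32, max(68.84, 0) = 68.84
Node uu (S = 145.2): continuation = 1/1.05·[0.8750·0.0000 + 0.1250·8.3600] = 0.9952; exercise value = 0.0000 ≤ continuation, so V_uu = 0.9952
Node ud (S = 92.4): continuation = 1/1.05·[0.8750·8.3600 + 0.1250·45.3200] = 12.3619; exercise value = 17.6000 > continuation, so V_ud = 17.6000 (exercise)
Node dd (S = 58.8): continuation = 1/1.05·[0.8750·45.3200 + 0.1250·68.8400] = 45.9619; exercise value = 51.2000 > continuation, so V_dd = 51.2000 (exercise)
Node u (S = 132): continuation = 1/1.05·[0.8750·0.9952 + 0.1250·17.6000] = 2.9246; exercise value = 0.0000 ≤ continuation, so V_u = 2.9246
Node d (S = 84): continuation = 1/1.05·[0.8750·17.6000 + 0.1250·51.2000] = 20.7619; exercise value = 26.0000 > continuation, so V_d = 26.0000 (exercise)
Node 0 (S = 120): continuation = 1/1.05·[0.8750·2.9246 + 0.1250·26.0000] = 5.5324; exercise value = 0.0000 ≤ continuation, so V_0 = 5.5324

5.53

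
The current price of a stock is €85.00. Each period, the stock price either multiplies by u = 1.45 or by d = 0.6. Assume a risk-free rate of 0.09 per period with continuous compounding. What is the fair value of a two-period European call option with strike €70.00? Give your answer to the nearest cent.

€32.30

Risk-neutral probability p = (e^0.09 − 0.6)/(1.45 − 0.6) = 0.4942/0.8500 = 0.5814
Terminal stock prices: S_uu = 178.7, S_ud = 73.95, S_dd = 30.6
Terminal payoffs (S − K): max(108.7, 0) = 108.7, max(3.95, 0) = 3.95, max(-39.4, 0) = 0
Node u (S = 123.2): V_u = e^(−0.09)·[0.5814·108.7125 + 0.4186·3.9500] = 59.2748
Node d (S = 51): V_d = e^(−0.09)·[0.5814·3.9500 + 0.4186·0.0000] = 2.0988
Node 0 (S = 85): V_0 = e^(−0.09)·[0.5814·59.2748 + 0.4186·2.0988] = 32.2982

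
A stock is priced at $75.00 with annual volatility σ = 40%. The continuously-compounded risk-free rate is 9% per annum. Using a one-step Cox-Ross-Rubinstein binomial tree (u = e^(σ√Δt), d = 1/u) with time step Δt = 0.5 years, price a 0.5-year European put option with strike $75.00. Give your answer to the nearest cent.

CRR parameters: u = e^(σ√Δt) = e^(0.4·√0.5) = 1.3269, d = 1/u = 0.7536
Per-period rate: rΔt = 0.09·0.5 = 0.045, so R = e^0.045 = 1.0460
Risk-neutral probability p = (e^0.045 − 0.7536)/(1.3269 − 0.7536) = 0.2924/0.5733 = 0.5100
Terminal stock prices: S_u = 99.52, S_d = 56.52
Terminal payoffs (K − S): max(-24.52, 0) = 0, max(18.48, 0) = 18.48
Node 0 (S = 75): V_0 = e^(−0.045)·[0.5100·0.0000 + 0.4900·18.4771] = 8.6545

$8.65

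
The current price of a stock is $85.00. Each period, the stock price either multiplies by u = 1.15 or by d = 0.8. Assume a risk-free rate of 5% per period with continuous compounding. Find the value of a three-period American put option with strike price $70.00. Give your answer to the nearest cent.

Risk-neutral probability p = (e^0.05 − 0.8)/(1.15 − 0.8) = 0.2513/0.3500 = 0.7179
Terminal stock prices: S_uuu = 129.3, S_uud = 89.93, S_udd = 62.56, S_ddd = 43.52
Terminal payoffs (K − S): max(-59.27, 0) = 0, max(-19.93, 0) = 0, max(7.44, 0) = 7.44, max(26.48, 0) = 26.48
Node uu (S = 112.4): continuation = e^(−0.05)·[0.7179·0.0000 + 0.2821·0.0000] = 0.0000; exercise value = 0.0000 ≤ continuation, so V_uu = 0.0000
Node ud (S = 78.2): continuation = e^(−0.05)·[0.7179·0.0000 + 0.2821·7.4400] = 1.9963; exercise value = 0.0000 ≤ continuation, so V_ud = 1.9963
Node dd (S = 54.4): continuation = e^(−0.05)·[0.7179·7.4400 + 0.2821·26.4800] = 12.1861; exercise value = 15.6000 > continuation, so V_dd = 15.6000 (exercise)
Node u (S = 97.75): continuation = e^(−0.05)·[0.7179·0.0000 + 0.2821·1.9963] = 0.5357; exercise value = 0.0000 ≤ continuation, so V_u = 0.5357
Node d (S = 68): continuation = e^(−0.05)·[0.7179·1.9963 + 0.2821·15.6000] = 5.5492; exercise value = 2.0000 ≤ continuation, so V_d = 5.5492
Node 0 (S = 85): continuation = e^(−0.05)·[0.7179·0.5357 + 0.2821·5.5492] = 1.8548; exercise value = 0.0000 ≤ continuation, so V_0 = 1.8548

$1.85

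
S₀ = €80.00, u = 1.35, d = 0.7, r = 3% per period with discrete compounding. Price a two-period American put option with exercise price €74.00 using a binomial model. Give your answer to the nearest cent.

Risk-neutral probability p = (1 + 0.03 − 0.7)/(1.35 − 0.7) = 0.3300/0.6500 = 0.5077
Terminal stock prices: S_uu = 145.8, S_ud = 75.6, S_dd = 39.2
Terminal payoffs (K − S): max(-71.8, 0) = 0, max(-1.6, 0) = 0, max(34.8, 0) = 34.8
Node u (S = 108): continuation = 1/1.03·[0.5077·0.0000 + 0.4923·0.0000] = 0.0000; exercise value = 0.0000 ≤ continuation, so V_u = 0.0000
Node d (S = 56): continuation = 1/1.03·[0.5077·0.0000 + 0.4923·34.8000] = 16.6333; exercise value = 18.0000 > continuation, so V_d = 18.0000 (exercise)
Node 0 (S = 80): continuation = 1/1.03·[0.5077·0.0000 + 0.4923·18.0000] = 8.6034; exercise value = 0.0000 ≤ continuation, so V_0 = 8.6034

€8.60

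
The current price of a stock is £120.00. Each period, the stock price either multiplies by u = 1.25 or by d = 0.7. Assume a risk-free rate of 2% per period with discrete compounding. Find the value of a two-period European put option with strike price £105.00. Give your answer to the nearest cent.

£7.77

Risk-neutral probability p = (1 + 0.02 − 0.7)/(1.25 − 0.7) = 0.3200/0.5500 = 0.5818
Terminal stock prices: S_uu = 187.5, S_ud = 105, S_dd = 58.8
Terminal payoffs (K − S): max(-82.5, 0) = 0, max(0, 0) = 0, max(46.2, 0) = 46.2
Node u (S = 150): V_u = 1/1.02·[0.5818·0.0000 + 0.4182·0.0000] = 0.0000
Node d (S = 84): V_d = 1/1.02·[0.5818·0.0000 + 0.4182·46.2000] = 18.9412
Node 0 (S = 120): V_0 = 1/1.02·[0.5818·0.0000 + 0.4182·18.9412] = 7.7655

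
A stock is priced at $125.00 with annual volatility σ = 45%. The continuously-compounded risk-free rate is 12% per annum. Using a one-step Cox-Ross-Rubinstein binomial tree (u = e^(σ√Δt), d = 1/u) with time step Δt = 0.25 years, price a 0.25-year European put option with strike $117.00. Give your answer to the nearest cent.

$8.15

CRR parameters: u = e^(σ√Δt) = e^(0.45·√0.25) = 1.2523, d = 1/u = 0.7985
Per-period rate: rΔt = 0.12·0.25 = 0.03, so R = e^0.03 = 1.0305
Risk-neutral probability p = (e^0.03 − 0.7985)/(1.2523 − 0.7985) = 0.2319/0.4538 = 0.5111
Terminal stock prices: S_u = 156.5, S_d = 99.81
Terminal payoffs (K − S): max(-39.54, 0) = 0, max(17.19, 0) = 17.19
Node 0 (S = 125): V_0 = e^(−0.03)·[0.5111·0.0000 + 0.4889·17.1855] = 8.1537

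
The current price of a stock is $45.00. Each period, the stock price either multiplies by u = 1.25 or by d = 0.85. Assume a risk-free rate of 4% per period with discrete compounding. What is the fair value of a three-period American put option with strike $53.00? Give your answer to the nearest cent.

Risk-neutral probability p = (1 + 0.04 − 0.85)/(1.25 − 0.85) = 0.1900/0.4000 = 0.4750
Terminal stock prices: S_uuu = 87.89, S_uud = 59.77, S_udd = 40.64, S_ddd = 27.64
Terminal payoffs (K − S): max(-34.89, 0) = 0, max(-6.766, 0) = 0, max(12.36, 0) = 12.36, max(25.36, 0) = 25.36
Node uu (S = 70.31): continuation = 1/1.04·[0.4750·0.0000 + 0.5250·0.0000] = 0.0000; exercise value = 0.0000 ≤ continuation, so V_uu = 0.0000
Node ud (S = 47.81): continuation = 1/1.04·[0.4750·0.0000 + 0.5250·12.3594] = 6.2391; exercise value = 5.1875 ≤ continuation, so V_ud = 6.2391
Node dd (S = 32.51): continuation = 1/1.04·[0.4750·12.3594 + 0.5250·25.3644] = 18.4490; exercise value = 20.4875 > continuation, so V_dd = 20.4875 (exercise)
Node u (S = 56.25): continuation = 1/1.04·[0.4750·0.0000 + 0.5250·6.2391] = 3.1495; exercise value = 0.0000 ≤ continuation, so V_u = 3.1495
Node d (S = 38.25): continuation = 1/1.04·[0.4750·6.2391 + 0.5250·20.4875] = 13.1918; exercise value = 14.7500 > continuation, so V_d = 14.7500 (exercise)
Node 0 (S = 45): continuation = 1/1.04·[0.4750·3.1495 + 0.5250·14.7500] = 8.8844; exercise value = 8.0000 ≤ continuation, so V_0 = 8.8844

$8.88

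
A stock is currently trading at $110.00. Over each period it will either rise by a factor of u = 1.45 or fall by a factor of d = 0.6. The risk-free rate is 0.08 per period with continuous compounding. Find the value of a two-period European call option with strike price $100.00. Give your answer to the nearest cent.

Risk-neutral probability p = (e^0.08 − 0.6)/(1.45 − 0.6) = 0.4833/0.8500 = 0.5686
Terminal stock prices: S_uu = 231.3, S_ud = 95.7, S_dd = 39.6
Terminal payoffs (S − K): max(131.3, 0) = 131.3, max(-4.3, 0) = 0, max(-60.4, 0) = 0
Node u (S = 159.5): V_u = e^(−0.08)·[0.5686·131.2750 + 0.4314·0.0000] = 68.9009
Node d (S = 66): V_d = e^(−0.08)·[0.5686·0.0000 + 0.4314·0.0000] = 0.0000
Node 0 (S = 110): V_0 = e^(−0.08)·[0.5686·68.9009 + 0.4314·0.0000] = 36.1632

$36.16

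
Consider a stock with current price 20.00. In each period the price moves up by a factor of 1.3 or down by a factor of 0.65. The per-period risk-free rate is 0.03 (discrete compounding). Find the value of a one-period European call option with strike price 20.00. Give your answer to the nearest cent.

Risk-neutral probability p = (1 + 0.03 − 0.65)/(1.3 − 0.65) = 0.3800/0.6500 = 0.5846
Terminal stock prices: S_u = 26, S_d = 13
Terminal payoffs (S − K): max(6, 0) = 6, max(-7, 0) = 0
Node 0 (S = 20): V_0 = 1/1.03·[0.5846·6.0000 + 0.4154·0.0000] = 3.4055

3.41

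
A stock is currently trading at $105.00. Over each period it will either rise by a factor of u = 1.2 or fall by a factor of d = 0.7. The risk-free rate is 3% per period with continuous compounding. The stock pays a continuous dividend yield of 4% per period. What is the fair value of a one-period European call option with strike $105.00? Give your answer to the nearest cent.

Per-period risk-free factor R = e^0.03 = 1.0305; dividend-adjusted growth = e^(0.03−0.04) = 0.9900.
Risk-neutral probability p = (0.9900 − 0.7)/(1.2 − 0.7) = 0.2900/0.5000 = 0.5801
Terminal stock prices: S_u = 126, S_d = 73.5
Terminal payoffs (S − K): max(21, 0) = 21, max(-31.5, 0) = 0
Node 0 (S = 105): V_0 = e^(−0.03)·[0.5801·21.0000 + 0.4199·0.0000] = 11.8221

$11.82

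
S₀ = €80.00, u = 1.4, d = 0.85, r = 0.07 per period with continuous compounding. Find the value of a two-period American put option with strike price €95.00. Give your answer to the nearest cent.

Risk-neutral probability p = (e^0.07 − 0.85)/(1.4 − 0.85) = 0.2225/0.5500 = 0.4046
Terminal stock prices: S_uu = 156.8, S_ud = 95.2, S_dd = 57.8
Terminal payoffs (K − S): max(-61.8, 0) = 0, max(-0.2, 0) = 0, max(37.2, 0) = 37.2
Node u (S = 112): continuation = e^(−0.07)·[0.4046·0.0000 + 0.5954·0.0000] = 0.0000; exercise value = 0.0000 ≤ continuation, so V_u = 0.0000
Node d (S = 68): continuation = e^(−0.07)·[0.4046·0.0000 + 0.5954·37.2000] = 20.6529; exercise value = 27.0000 > continuation, so V_d = 27.0000 (exercise)
Node 0 (S = 80): continuation = e^(−0.07)·[0.4046·0.0000 + 0.5954·27.0000] = 14.9900; exercise value = 15.0000 > continuation, so V_0 = 15.0000 (exercise)

€15.00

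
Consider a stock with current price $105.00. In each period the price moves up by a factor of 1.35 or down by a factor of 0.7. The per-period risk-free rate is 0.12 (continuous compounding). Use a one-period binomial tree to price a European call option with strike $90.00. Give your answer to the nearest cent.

$30.19

Risk-neutral probability p = (e^0.12 − 0.7)/(1.35 − 0.7) = 0.4275/0.6500 = 0.6577
Terminal stock prices: S_u = 141.8, S_d = 73.5
Terminal payoffs (S − K): max(51.75, 0) = 51.75, max(-16.5, 0) = 0
Node 0 (S = 105): V_0 = e^(−0.12)·[0.6577·51.7500 + 0.3423·0.0000] = 30.1866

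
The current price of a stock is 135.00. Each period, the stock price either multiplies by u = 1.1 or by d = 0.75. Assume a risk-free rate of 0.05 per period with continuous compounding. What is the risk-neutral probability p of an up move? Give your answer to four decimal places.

p = 0.8608

Risk-neutral probability p = (e^0.05 − 0.75)/(1.1 − 0.75) = 0.3013/0.3500 = 0.8608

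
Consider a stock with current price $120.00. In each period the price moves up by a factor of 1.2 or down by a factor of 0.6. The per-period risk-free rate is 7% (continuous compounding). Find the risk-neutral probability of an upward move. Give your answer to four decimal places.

Risk-neutral probability p = (e^0.07 − 0.6)/(1.2 − 0.6) = 0.4725/0.6000 = 0.7875

p = 0.7875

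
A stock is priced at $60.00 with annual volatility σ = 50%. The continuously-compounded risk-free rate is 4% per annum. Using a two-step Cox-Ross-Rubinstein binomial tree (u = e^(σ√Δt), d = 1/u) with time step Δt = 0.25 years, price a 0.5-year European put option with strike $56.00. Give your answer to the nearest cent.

$5.65

CRR parameters: u = e^(σ√Δt) = e^(0.5·√0.25) = 1.2840, d = 1/u = 0.7788
Per-period rate: rΔt = 0.04·0.25 = 0.01, so R = e^0.01 = 1.0101
Risk-neutral probability p = (e^0.01 − 0.7788)/(1.2840 − 0.7788) = 0.2312/0.5052 = 0.4577
Terminal stock prices: S_uu = 98.92, S_ud = 60, S_dd = 36.39
Terminal payoffs (K − S): max(-42.92, 0) = 0, max(-4, 0) = 0, max(19.61, 0) = 19.61
Node u (S = 77.04): V_u = e^(−0.01)·[0.4577·0.0000 + 0.5423·0.0000] = 0.0000
Node d (S = 46.73): V_d = e^(−0.01)·[0.4577·0.0000 + 0.5423·19.6082] = 10.5274
Node 0 (S = 60): V_0 = e^(−0.01)·[0.4577·0.0000 + 0.5423·10.5274] = 5.6520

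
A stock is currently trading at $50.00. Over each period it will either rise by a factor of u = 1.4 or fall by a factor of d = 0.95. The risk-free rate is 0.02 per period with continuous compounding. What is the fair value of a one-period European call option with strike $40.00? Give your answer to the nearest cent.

$10.79

Risk-neutral probability p = (e^0.02 − 0.95)/(1.4 − 0.95) = 0.0702/0.4500 = 0.1560
Terminal stock prices: S_u = 70, S_d = 47.5
Terminal payoffs (S − K): max(30, 0) = 30, max(7.5, 0) = 7.5
Node 0 (S = 50): V_0 = e^(−0.02)·[0.1560·30.0000 + 0.8440·7.5000] = 10.7921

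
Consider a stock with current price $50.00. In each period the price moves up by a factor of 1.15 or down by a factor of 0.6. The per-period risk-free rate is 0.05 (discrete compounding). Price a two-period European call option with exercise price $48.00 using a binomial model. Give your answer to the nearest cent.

Risk-neutral probability p = (1 + 0.05 − 0.6)/(1.15 − 0.6) = 0.4500/0.5500 = 0.8182
Terminal stock prices: S_uu = 66.12, S_ud = 34.5, S_dd = 18
Terminal payoffs (S − K): max(18.12, 0) = 18.12, max(-13.5, 0) = 0, max(-30, 0) = 0
Node u (S = 57.5): V_u = 1/1.05·[0.8182·18.1250 + 0.1818·0.0000] = 14.1234
Node d (S = 30): V_d = 1/1.05·[0.8182·0.0000 + 0.1818·0.0000] = 0.0000
Node 0 (S = 50): V_0 = 1/1.05·[0.8182·14.1234 + 0.1818·0.0000] = 11.0052

$11.01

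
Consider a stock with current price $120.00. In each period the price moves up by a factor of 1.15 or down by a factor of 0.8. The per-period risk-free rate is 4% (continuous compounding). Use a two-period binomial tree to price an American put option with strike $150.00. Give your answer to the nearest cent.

$30.00

Risk-neutral probability p = (e^0.04 − 0.8)/(1.15 − 0.8) = 0.2408/0.3500 = 0.6880
Terminal stock prices: S_uu = 158.7, S_ud = 110.4, S_dd = 76.8
Terminal payoffs (K − S): max(-8.7, 0) = 0, max(39.6, 0) = 39.6, max(73.2, 0) = 73.2
Node u (S = 138): continuation = e^(−0.04)·[0.6880·0.0000 + 0.3120·39.6000] = 11.8696; exercise value = 12.0000 > continuation, so V_u = 12.0000 (exercise)
Node d (S = 96): continuation = e^(−0.04)·[0.6880·39.6000 + 0.3120·73.2000] = 48.1184; exercise value = 54.0000 > continuation, so V_d = 54.0000 (exercise)
Node 0 (S = 120): continuation = e^(−0.04)·[0.6880·12.0000 + 0.3120·54.0000] = 24.1184; exercise value = 30.0000 > continuation, so V_0 = 30.0000 (exercise)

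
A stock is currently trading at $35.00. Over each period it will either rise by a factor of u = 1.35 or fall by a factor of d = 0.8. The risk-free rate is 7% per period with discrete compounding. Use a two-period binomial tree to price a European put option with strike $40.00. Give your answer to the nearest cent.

$4.94

Risk-neutral probability p = (1 + 0.07 − 0.8)/(1.35 − 0.8) = 0.2700/0.5500 = 0.4909
Terminal stock prices: S_uu = 63.79, S_ud = 37.8, S_dd = 22.4
Terminal payoffs (K − S): max(-23.79, 0) = 0, max(2.2, 0) = 2.2, max(17.6, 0) = 17.6
Node u (S = 47.25): V_u = 1/1.07·[0.4909·0.0000 + 0.5091·2.2000] = 1.0467
Node d (S = 28): V_d = 1/1.07·[0.4909·2.2000 + 0.5091·17.6000] = 9.3832
Node 0 (S = 35): V_0 = 1/1.07·[0.4909·1.0467 + 0.5091·9.3832] = 4.9446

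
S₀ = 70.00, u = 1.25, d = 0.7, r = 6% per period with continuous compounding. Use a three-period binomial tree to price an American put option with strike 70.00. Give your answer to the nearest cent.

8.51

Risk-neutral probability p = (e^0.06 − 0.7)/(1.25 − 0.7) = 0.3618/0.5500 = 0.6579
Terminal stock prices: S_uuu = 136.7, S_uud = 76.56, S_udd = 42.87, S_ddd = 24.01
Terminal payoffs (K − S): max(-66.72, 0) = 0, max(-6.562, 0) = 0, max(27.13, 0) = 27.13, max(45.99, 0) = 45.99
Node uu (S = 109.4): continuation = e^(−0.06)·[0.6579·0.0000 + 0.3421·0.0000] = 0.0000; exercise value = 0.0000 ≤ continuation, so V_uu = 0.0000
Node ud (S = 61.25): continuation = e^(−0.06)·[0.6579·0.0000 + 0.3421·27.1250] = 8.7395; exercise value = 8.7500 > continuation, so V_ud = 8.7500 (exercise)
Node dd (S = 34.3): continuation = e^(−0.06)·[0.6579·27.1250 + 0.3421·45.9900] = 31.6235; exercise value = 35.7000 > continuation, so V_dd = 35.7000 (exercise)
Node u (S = 87.5): continuation = e^(−0.06)·[0.6579·0.0000 + 0.3421·8.7500] = 2.8192; exercise value = 0.0000 ≤ continuation, so V_u = 2.8192
Node d (S = 49): continuation = e^(−0.06)·[0.6579·8.7500 + 0.3421·35.7000] = 16.9235; exercise value = 21.0000 > continuation, so V_d = 21.0000 (exercise)
Node 0 (S = 70): continuation = e^(−0.06)·[0.6579·2.8192 + 0.3421·21.0000] = 8.5127; exercise value = 0.0000 ≤ continuation, so V_0 = 8.5127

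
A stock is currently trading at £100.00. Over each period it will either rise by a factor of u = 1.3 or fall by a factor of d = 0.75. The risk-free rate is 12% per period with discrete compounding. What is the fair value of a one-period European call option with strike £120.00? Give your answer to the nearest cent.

£6.01

Risk-neutral probability p = (1 + 0.12 − 0.75)/(1.3 − 0.75) = 0.3700/0.5500 = 0.6727
Terminal stock prices: S_u = 130, S_d = 75
Terminal payoffs (S − K): max(10, 0) = 10, max(-45, 0) = 0
Node 0 (S = 100): V_0 = 1/1.12·[0.6727·10.0000 + 0.3273·0.0000] = 6.0065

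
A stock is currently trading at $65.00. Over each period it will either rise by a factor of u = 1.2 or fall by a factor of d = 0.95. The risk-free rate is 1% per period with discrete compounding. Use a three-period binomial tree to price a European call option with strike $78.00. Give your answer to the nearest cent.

$1.85

Risk-neutral probability p = (1 + 0.01 − 0.95)/(1.2 − 0.95) = 0.0600/0.2500 = 0.2400
Terminal stock prices: S_uuu = 112.3, S_uud = 88.92, S_udd = 70.39, S_ddd = 55.73
Terminal payoffs (S − K): max(34.32, 0) = 34.32, max(10.92, 0) = 10.92, max(-7.605, 0) = 0, max(-22.27, 0) = 0
Node uu (S = 93.6): V_uu = 1/1.01·[0.2400·34.3200 + 0.7600·10.9200] = 16.3723
Node ud (S = 74.1): V_ud = 1/1.01·[0.2400·10.9200 + 0.7600·0.0000] = 2.5949
Node dd (S = 58.66): V_dd = 1/1.01·[0.2400·0.0000 + 0.7600·0.0000] = 0.0000
Node u (S = 78): V_u = 1/1.01·[0.2400·16.3723 + 0.7600·2.5949] = 5.8430
Node d (S = 61.75): V_d = 1/1.01·[0.2400·2.5949 + 0.7600·0.0000] = 0.6166
Node 0 (S = 65): V_0 = 1/1.01·[0.2400·5.8430 + 0.7600·0.6166] = 1.8524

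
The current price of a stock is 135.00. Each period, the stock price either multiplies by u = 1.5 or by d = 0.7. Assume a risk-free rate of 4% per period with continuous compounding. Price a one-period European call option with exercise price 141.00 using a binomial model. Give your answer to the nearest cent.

Risk-neutral probability p = (e^0.04 − 0.7)/(1.5 − 0.7) = 0.3408/0.8000 = 0.4260
Terminal stock prices: S_u = 202.5, S_d = 94.5
Terminal payoffs (S − K): max(61.5, 0) = 61.5, max(-46.5, 0) = 0
Node 0 (S = 135): V_0 = e^(−0.04)·[0.4260·61.5000 + 0.5740·0.0000] = 25.1725

25.17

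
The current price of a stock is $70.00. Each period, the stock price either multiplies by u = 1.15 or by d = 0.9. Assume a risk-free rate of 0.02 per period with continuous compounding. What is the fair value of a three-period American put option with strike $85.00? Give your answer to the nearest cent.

$15.00

Risk-neutral probability p = (e^0.02 − 0.9)/(1.15 − 0.9) = 0.1202/0.2500 = 0.4808
Terminal stock prices: S_uuu = 106.5, S_uud = 83.32, S_udd = 65.2, S_ddd = 51.03
Terminal payoffs (K − S): max(-21.46, 0) = 0, max(1.683, 0) = 1.683, max(19.8, 0) = 19.8, max(33.97, 0) = 33.97
Node uu (S = 92.57): continuation = e^(−0.02)·[0.4808·0.0000 + 0.5192·1.6825] = 0.8562; exercise value = 0.0000 ≤ continuation, so V_uu = 0.8562
Node ud (S = 72.45): continuation = e^(−0.02)·[0.4808·1.6825 + 0.5192·19.7950] = 10.8669; exercise value = 12.5500 > continuation, so V_ud = 12.5500 (exercise)
Node dd (S = 56.7): continuation = e^(−0.02)·[0.4808·19.7950 + 0.5192·33.9700] = 26.6169; exercise value = 28.3000 > continuation, so V_dd = 28.3000 (exercise)
Node u (S = 80.5): continuation = e^(−0.02)·[0.4808·0.8562 + 0.5192·12.5500] = 6.7904; exercise value = 4.5000 ≤ continuation, so V_u = 6.7904
Node d (S = 63): continuation = e^(−0.02)·[0.4808·12.5500 + 0.5192·28.3000] = 20.3169; exercise value = 22.0000 > continuation, so V_d = 22.0000 (exercise)
Node 0 (S = 70): continuation = e^(−0.02)·[0.4808·6.7904 + 0.5192·22.0000] = 14.3963; exercise value = 15.0000 > continuation, so V_0 = 15.0000 (exercise)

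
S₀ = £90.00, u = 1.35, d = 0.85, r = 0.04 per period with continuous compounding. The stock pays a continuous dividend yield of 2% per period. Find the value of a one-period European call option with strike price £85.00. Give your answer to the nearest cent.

£11.94

Per-period risk-free factor R = e^0.04 = 1.0408; dividend-adjusted growth = e^(0.04−0.02) = 1.0202.
Risk-neutral probability p = (1.0202 − 0.85)/(1.35 − 0.85) = 0.1702/0.5000 = 0.3404
Terminal stock prices: S_u = 121.5, S_d = 76.5
Terminal payoffs (S − K): max(36.5, 0) = 36.5, max(-8.5, 0) = 0
Node 0 (S = 90): V_0 = e^(−0.04)·[0.3404·36.5000 + 0.6596·0.0000] = 11.9375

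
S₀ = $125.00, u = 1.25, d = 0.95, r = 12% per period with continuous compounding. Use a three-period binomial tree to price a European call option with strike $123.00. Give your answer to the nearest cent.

$39.94

Risk-neutral probability p = (e^0.12 − 0.95)/(1.25 − 0.95) = 0.1775/0.3000 = 0.5917
Terminal stock prices: S_uuu = 244.1, S_uud = 185.5, S_udd = 141, S_ddd = 107.2
Terminal payoffs (S − K): max(121.1, 0) = 121.1, max(62.55, 0) = 62.55, max(18.02, 0) = 18.02, max(-15.83, 0) = 0
Node uu (S = 195.3): V_uu = e^(−0.12)·[0.5917·121.1406 + 0.4083·62.5469] = 86.2213
Node ud (S = 148.4): V_ud = e^(−0.12)·[0.5917·62.5469 + 0.4083·18.0156] = 39.3463
Node dd (S = 112.8): V_dd = e^(−0.12)·[0.5917·18.0156 + 0.4083·0.0000] = 9.4537
Node u (S = 156.2): V_u = e^(−0.12)·[0.5917·86.2213 + 0.4083·39.3463] = 59.4948
Node d (S = 118.8): V_d = e^(−0.12)·[0.5917·39.3463 + 0.4083·9.4537] = 24.0709
Node 0 (S = 125): V_0 = e^(−0.12)·[0.5917·59.4948 + 0.4083·24.0709] = 39.9377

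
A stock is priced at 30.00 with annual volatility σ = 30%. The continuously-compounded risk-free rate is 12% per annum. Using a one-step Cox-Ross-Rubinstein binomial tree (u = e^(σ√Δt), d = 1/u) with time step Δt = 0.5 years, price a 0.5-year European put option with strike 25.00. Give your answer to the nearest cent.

CRR parameters: u = e^(σ√Δt) = e^(0.3·√0.5) = 1.2363, d = 1/u = 0.8089
Per-period rate: rΔt = 0.12·0.5 = 0.06, so R = e^0.06 = 1.0618
Risk-neutral probability p = (e^0.06 − 0.8089)/(1.2363 − 0.8089) = 0.2530/0.4275 = 0.5918
Terminal stock prices: S_u = 37.09, S_d = 24.27
Terminal payoffs (K − S): max(-12.09, 0) = 0, max(0.7343, 0) = 0.7343
Node 0 (S = 30): V_0 = e^(−0.06)·[0.5918·0.0000 + 0.4082·0.7343] = 0.2823

0.28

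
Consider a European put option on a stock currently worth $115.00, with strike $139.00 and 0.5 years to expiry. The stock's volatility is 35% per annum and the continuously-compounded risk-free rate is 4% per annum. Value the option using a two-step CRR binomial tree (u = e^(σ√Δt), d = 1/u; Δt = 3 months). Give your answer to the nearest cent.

$26.82

CRR parameters: u = e^(σ√Δt) = e^(0.35·√0.25) = 1.1912, d = 1/u = 0.8395
Per-period rate: rΔt = 0.04·0.25 = 0.01, so R = e^0.01 = 1.0101
Risk-neutral probability p = (e^0.01 − 0.8395)/(1.1912 − 0.8395) = 0.1706/0.3518 = 0.4849
Terminal stock prices: S_uu = 163.2, S_ud = 115, S_dd = 81.04
Terminal payoffs (K − S): max(-24.19, 0) = 0, max(24, 0) = 24, max(57.96, 0) = 57.96
Node u (S = 137): V_u = e^(−0.01)·[0.4849·0.0000 + 0.5151·24.0000] = 12.2387
Node d (S = 96.54): V_d = e^(−0.01)·[0.4849·24.0000 + 0.5151·57.9609] = 41.0794
Node 0 (S = 115): V_0 = e^(−0.01)·[0.4849·12.2387 + 0.5151·41.0794] = 26.8241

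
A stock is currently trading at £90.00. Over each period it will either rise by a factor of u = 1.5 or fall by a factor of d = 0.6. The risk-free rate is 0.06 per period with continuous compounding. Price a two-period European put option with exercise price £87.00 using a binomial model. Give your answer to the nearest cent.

Risk-neutral probability p = (e^0.06 − 0.6)/(1.5 − 0.6) = 0.4618/0.9000 = 0.5132
Terminal stock prices: S_uu = 202.5, S_ud = 81, S_dd = 32.4
Terminal payoffs (K − S): max(-115.5, 0) = 0, max(6, 0) = 6, max(54.6, 0) = 54.6
Node u (S = 135): V_u = e^(−0.06)·[0.5132·0.0000 + 0.4868·6.0000] = 2.7510
Node d (S = 54): V_d = e^(−0.06)·[0.5132·6.0000 + 0.4868·54.6000] = 27.9335
Node 0 (S = 90): V_0 = e^(−0.06)·[0.5132·2.7510 + 0.4868·27.9335] = 14.1369

£14.14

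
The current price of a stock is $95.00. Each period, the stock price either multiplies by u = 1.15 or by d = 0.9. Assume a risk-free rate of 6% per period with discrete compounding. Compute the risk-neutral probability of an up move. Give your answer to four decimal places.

p = 0.6400

Risk-neutral probability p = (1 + 0.06 − 0.9)/(1.15 − 0.9) = 0.1600/0.2500 = 0.6400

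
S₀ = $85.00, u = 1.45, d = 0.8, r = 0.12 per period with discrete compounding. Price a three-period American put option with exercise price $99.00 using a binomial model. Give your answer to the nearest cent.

$15.87

Risk-neutral probability p = (1 + 0.12 − 0.8)/(1.45 − 0.8) = 0.3200/0.6500 = 0.4923
Terminal stock prices: S_uuu = 259.1, S_uud = 143, S_udd = 78.88, S_ddd = 43.52
Terminal payoffs (K − S): max(-160.1, 0) = 0, max(-43.97, 0) = 0, max(20.12, 0) = 20.12, max(55.48, 0) = 55.48
Node uu (S = 178.7): continuation = 1/1.12·[0.4923·0.0000 + 0.5077·0.0000] = 0.0000; exercise value = 0.0000 ≤ continuation, so V_uu = 0.0000
Node ud (S = 98.6): continuation = 1/1.12·[0.4923·0.0000 + 0.5077·20.1200] = 9.1203; exercise value = 0.4000 ≤ continuation, so V_ud = 9.1203
Node dd (S = 54.4): continuation = 1/1.12·[0.4923·20.1200 + 0.5077·55.4800] = 33.9929; exercise value = 44.6000 > continuation, so V_dd = 44.6000 (exercise)
Node u (S = 123.2): continuation = 1/1.12·[0.4923·0.0000 + 0.5077·9.1203] = 4.1342; exercise value = 0.0000 ≤ continuation, so V_u = 4.1342
Node d (S = 68): continuation = 1/1.12·[0.4923·9.1203 + 0.5077·44.6000] = 24.2260; exercise value = 31.0000 > continuation, so V_d = 31.0000 (exercise)
Node 0 (S = 85): continuation = 1/1.12·[0.4923·4.1342 + 0.5077·31.0000] = 15.8694; exercise value = 14.0000 ≤ continuation, so V_0 = 15.8694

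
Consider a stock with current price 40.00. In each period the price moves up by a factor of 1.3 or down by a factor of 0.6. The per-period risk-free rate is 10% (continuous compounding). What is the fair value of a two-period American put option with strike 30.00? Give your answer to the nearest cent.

1.51

Risk-neutral probability p = (e^0.1 − 0.6)/(1.3 − 0.6) = 0.5052/0.7000 = 0.7217
Terminal stock prices: S_uu = 67.6, S_ud = 31.2, S_dd = 14.4
Terminal payoffs (K − S): max(-37.6, 0) = 0, max(-1.2, 0) = 0, max(15.6, 0) = 15.6
Node u (S = 52): continuation = e^(−0.1)·[0.7217·0.0000 + 0.2783·0.0000] = 0.0000; exercise value = 0.0000 ≤ continuation, so V_u = 0.0000
Node d (S = 24): continuation = e^(−0.1)·[0.7217·0.0000 + 0.2783·15.6000] = 3.9287; exercise value = 6.0000 > continuation, so V_d = 6.0000 (exercise)
Node 0 (S = 40): continuation = e^(−0.1)·[0.7217·0.0000 + 0.2783·6.0000] = 1.5110; exercise value = 0.0000 ≤ continuation, so V_0 = 1.5110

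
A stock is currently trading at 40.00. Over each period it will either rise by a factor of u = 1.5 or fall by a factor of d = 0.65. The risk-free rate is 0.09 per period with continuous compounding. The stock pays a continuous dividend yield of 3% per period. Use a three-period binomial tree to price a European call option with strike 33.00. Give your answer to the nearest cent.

Per-period risk-free factor R = e^0.09 = 1.0942; dividend-adjusted growth = e^(0.09−0.03) = 1.0618.
Risk-neutral probability p = (1.0618 − 0.65)/(1.5 − 0.65) = 0.4118/0.8500 = 0.4845
Terminal stock prices: S_uuu = 135, S_uud = 58.5, S_udd = 25.35, S_ddd = 10.98
Terminal payoffs (S − K): max(102, 0) = 102, max(25.5, 0) = 25.5, max(-7.65, 0) = 0, max(-22.02, 0) = 0
Node uu (S = 90): V_uu = e^(−0.09)·[0.4845·102.0000 + 0.5155·25.5000] = 57.1804
Node ud (S = 39): V_ud = e^(−0.09)·[0.4845·25.5000 + 0.5155·0.0000] = 11.2917
Node dd (S = 16.9): V_dd = e^(−0.09)·[0.4845·0.0000 + 0.5155·0.0000] = 0.0000
Node u (S = 60): V_u = e^(−0.09)·[0.4845·57.1804 + 0.5155·11.2917] = 30.6399
Node d (S = 26): V_d = e^(−0.09)·[0.4845·11.2917 + 0.5155·0.0000] = 5.0001
Node 0 (S = 40): V_0 = e^(−0.09)·[0.4845·30.6399 + 0.5155·5.0001] = 15.9234

15.92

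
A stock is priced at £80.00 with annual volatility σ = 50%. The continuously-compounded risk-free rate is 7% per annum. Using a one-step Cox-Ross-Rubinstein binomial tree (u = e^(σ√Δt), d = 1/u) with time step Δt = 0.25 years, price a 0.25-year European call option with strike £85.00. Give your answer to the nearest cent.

£8.23

CRR parameters: u = e^(σ√Δt) = e^(0.5·√0.25) = 1.2840, d = 1/u = 0.7788
Per-period rate: rΔt = 0.07·0.25 = 0.0175, so R = e^0.0175 = 1.0177
Risk-neutral probability p = (e^0.0175 − 0.7788)/(1.2840 − 0.7788) = 0.2389/0.5052 = 0.4728
Terminal stock prices: S_u = 102.7, S_d = 62.3
Terminal payoffs (S − K): max(17.72, 0) = 17.72, max(-22.7, 0) = 0
Node 0 (S = 80): V_0 = e^(−0.0175)·[0.4728·17.7220 + 0.5272·0.0000] = 8.2330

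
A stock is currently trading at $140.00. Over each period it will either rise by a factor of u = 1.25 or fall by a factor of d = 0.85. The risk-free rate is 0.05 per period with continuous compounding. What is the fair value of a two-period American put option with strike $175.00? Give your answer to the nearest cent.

$35.00

Risk-neutral probability p = (e^0.05 − 0.85)/(1.25 − 0.85) = 0.2013/0.4000 = 0.5032
Terminal stock prices: S_uu = 218.8, S_ud = 148.8, S_dd = 101.1
Terminal payoffs (K − S): max(-43.75, 0) = 0, max(26.25, 0) = 26.25, max(73.85, 0) = 73.85
Node u (S = 175): continuation = e^(−0.05)·[0.5032·0.0000 + 0.4968·26.2500] = 12.4055; exercise value = 0.0000 ≤ continuation, so V_u = 12.4055
Node d (S = 119): continuation = e^(−0.05)·[0.5032·26.2500 + 0.4968·73.8500] = 47.4651; exercise value = 56.0000 > continuation, so V_d = 56.0000 (exercise)
Node 0 (S = 140): continuation = e^(−0.05)·[0.5032·12.4055 + 0.4968·56.0000] = 32.4029; exercise value = 35.0000 > continuation, so V_0 = 35.0000 (exercise)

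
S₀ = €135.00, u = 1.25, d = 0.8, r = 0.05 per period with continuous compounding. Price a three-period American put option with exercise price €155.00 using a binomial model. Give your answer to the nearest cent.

Risk-neutral probability p = (e^0.05 − 0.8)/(1.25 − 0.8) = 0.2513/0.4500 = 0.5584
Terminal stock prices: S_uuu = 263.7, S_uud = 168.8, S_udd = 108, S_ddd = 69.12
Terminal payoffs (K − S): max(-108.7, 0) = 0, max(-13.75, 0) = 0, max(47, 0) = 47, max(85.88, 0) = 85.88
Node uu (S = 210.9): continuation = e^(−0.05)·[0.5584·0.0000 + 0.4416·0.0000] = 0.0000; exercise value = 0.0000 ≤ continuation, so V_uu = 0.0000
Node ud (S = 135): continuation = e^(−0.05)·[0.5584·0.0000 + 0.4416·47.0000] = 19.7438; exercise value = 20.0000 > continuation, so V_ud = 20.0000 (exercise)
Node dd (S = 86.4): continuation = e^(−0.05)·[0.5584·47.0000 + 0.4416·85.8800] = 61.0406; exercise value = 68.6000 > continuation, so V_dd = 68.6000 (exercise)
Node u (S = 168.8): continuation = e^(−0.05)·[0.5584·0.0000 + 0.4416·20.0000] = 8.4016; exercise value = 0.0000 ≤ continuation, so V_u = 8.4016
Node d (S = 108): continuation = e^(−0.05)·[0.5584·20.0000 + 0.4416·68.6000] = 39.4406; exercise value = 47.0000 > continuation, so V_d = 47.0000 (exercise)
Node 0 (S = 135): continuation = e^(−0.05)·[0.5584·8.4016 + 0.4416·47.0000] = 24.2064; exercise value = 20.0000 ≤ continuation, so V_0 = 24.2064

€24.21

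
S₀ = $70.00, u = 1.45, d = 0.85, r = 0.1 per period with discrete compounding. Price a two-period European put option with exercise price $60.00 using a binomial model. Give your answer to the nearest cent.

Risk-neutral probability p = (1 + 0.1 − 0.85)/(1.45 − 0.85) = 0.2500/0.6000 = 0.4167
Terminal stock prices: S_uu = 147.2, S_ud = 86.27, S_dd = 50.57
Terminal payoffs (K − S): max(-87.18, 0) = 0, max(-26.27, 0) = 0, max(9.425, 0) = 9.425
Node u (S = 101.5): V_u = 1/1.1·[0.4167·0.0000 + 0.5833·0.0000] = 0.0000
Node d (S = 59.5): V_d = 1/1.1·[0.4167·0.0000 + 0.5833·9.4250] = 4.9981
Node 0 (S = 70): V_0 = 1/1.1·[0.4167·0.0000 + 0.5833·4.9981] = 2.6505

$2.65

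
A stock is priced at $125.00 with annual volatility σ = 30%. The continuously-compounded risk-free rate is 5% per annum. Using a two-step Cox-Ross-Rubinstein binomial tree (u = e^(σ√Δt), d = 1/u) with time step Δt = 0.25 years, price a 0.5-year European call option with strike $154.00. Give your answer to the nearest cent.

CRR parameters: u = e^(σ√Δt) = e^(0.3·√0.25) = 1.1618, d = 1/u = 0.8607
Per-period rate: rΔt = 0.05·0.25 = 0.0125, so R = e^0.0125 = 1.0126
Risk-neutral probability p = (e^0.0125 − 0.8607)/(1.1618 − 0.8607) = 0.1519/0.3011 = 0.5043
Terminal stock prices: S_uu = 168.7, S_ud = 125, S_dd = 92.6
Terminal payoffs (S − K): max(14.73, 0) = 14.73, max(-29, 0) = 0, max(-61.4, 0) = 0
Node u (S = 145.2): V_u = e^(−0.0125)·[0.5043·14.7324 + 0.4957·0.0000] = 7.3378
Node d (S = 107.6): V_d = e^(−0.0125)·[0.5043·0.0000 + 0.4957·0.0000] = 0.0000
Node 0 (S = 125): V_0 = e^(−0.0125)·[0.5043·7.3378 + 0.4957·0.0000] = 3.6548

$3.65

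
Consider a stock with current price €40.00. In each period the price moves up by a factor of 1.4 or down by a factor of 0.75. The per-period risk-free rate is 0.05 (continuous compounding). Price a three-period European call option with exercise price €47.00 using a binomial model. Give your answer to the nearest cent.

€8.89

Risk-neutral probability p = (e^0.05 − 0.75)/(1.4 − 0.75) = 0.3013/0.6500 = 0.4635
Terminal stock prices: S_uuu = 109.8, S_uud = 58.8, S_udd = 31.5, S_ddd = 16.88
Terminal payoffs (S − K): max(62.76, 0) = 62.76, max(11.8, 0) = 11.8, max(-15.5, 0) = 0, max(-30.12, 0) = 0
Node uu (S = 78.4): V_uu = e^(−0.05)·[0.4635·62.7600 + 0.5365·11.8000] = 33.6922
Node ud (S = 42): V_ud = e^(−0.05)·[0.4635·11.8000 + 0.5365·0.0000] = 5.2025
Node dd (S = 22.5): V_dd = e^(−0.05)·[0.4635·0.0000 + 0.5365·0.0000] = 0.0000
Node u (S = 56): V_u = e^(−0.05)·[0.4635·33.6922 + 0.5365·5.2025] = 17.5096
Node d (S = 30): V_d = e^(−0.05)·[0.4635·5.2025 + 0.5365·0.0000] = 2.2937
Node 0 (S = 40): V_0 = e^(−0.05)·[0.4635·17.5096 + 0.5365·2.2937] = 8.8904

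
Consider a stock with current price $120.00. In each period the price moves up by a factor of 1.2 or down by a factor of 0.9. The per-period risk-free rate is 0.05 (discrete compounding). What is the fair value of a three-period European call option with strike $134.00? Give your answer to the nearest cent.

Risk-neutral probability p = (1 + 0.05 − 0.9)/(1.2 − 0.9) = 0.1500/0.3000 = 0.5000
Terminal stock prices: S_uuu = 207.4, S_uud = 155.5, S_udd = 116.6, S_ddd = 87.48
Terminal payoffs (S − K): max(73.36, 0) = 73.36, max(21.52, 0) = 21.52, max(-17.36, 0) = 0, max(-46.52, 0) = 0
Node uu (S = 172.8): V_uu = 1/1.05·[0.5000·73.3600 + 0.5000·21.5200] = 45.1810
Node ud (S = 129.6): V_ud = 1/1.05·[0.5000·21.5200 + 0.5000·0.0000] = 10.2476
Node dd (S = 97.2): V_dd = 1/1.05·[0.5000·0.0000 + 0.5000·0.0000] = 0.0000
Node u (S = 144): V_u = 1/1.05·[0.5000·45.1810 + 0.5000·10.2476] = 26.3946
Node d (S = 108): V_d = 1/1.05·[0.5000·10.2476 + 0.5000·0.0000] = 4.8798
Node 0 (S = 120): V_0 = 1/1.05·[0.5000·26.3946 + 0.5000·4.8798] = 14.8926

$14.89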